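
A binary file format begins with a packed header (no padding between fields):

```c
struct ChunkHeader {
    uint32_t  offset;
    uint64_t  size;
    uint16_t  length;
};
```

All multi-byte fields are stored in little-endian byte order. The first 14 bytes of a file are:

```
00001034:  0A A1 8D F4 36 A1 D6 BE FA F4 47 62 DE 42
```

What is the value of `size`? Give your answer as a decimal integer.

7081898296844132662

`size` follows `offset` (4 bytes), so it starts at byte offset 4 and occupies 8 bytes.
Bytes at offsets 4..11: 36 A1 D6 BE FA F4 47 62.
Little-endian: lowest address holds the least-significant byte.
Reassemble most-significant byte first: 62 47 F4 FA BE D6 A1 36 → 0x6247F4FABED6A136.
0x6247F4FABED6A136 = 7081898296844132662.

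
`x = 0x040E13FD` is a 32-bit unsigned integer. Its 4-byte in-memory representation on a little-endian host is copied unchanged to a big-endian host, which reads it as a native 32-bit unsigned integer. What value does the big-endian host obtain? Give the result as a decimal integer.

4245884420

Stored little-endian, the bytes at ascending addresses are FD 13 0E 04.
Read back as big-endian, the last byte is least significant, giving 0xFD130E04.
0xFD130E04 = 4245884420.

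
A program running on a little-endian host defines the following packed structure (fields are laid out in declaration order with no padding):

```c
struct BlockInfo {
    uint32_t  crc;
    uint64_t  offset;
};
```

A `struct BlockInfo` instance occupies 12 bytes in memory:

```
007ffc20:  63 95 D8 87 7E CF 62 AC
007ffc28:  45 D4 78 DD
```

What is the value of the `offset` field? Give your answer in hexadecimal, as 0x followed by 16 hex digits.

`offset` follows `crc` (4 bytes), so it starts at byte offset 4 and occupies 8 bytes.
Bytes at offsets 4..11: 7E CF 62 AC 45 D4 78 DD.
Little-endian stores the least-significant byte at the lowest address.
Reassemble most-significant byte first: DD 78 D4 45 AC 62 CF 7E → 0xDD78D445AC62CF7E.

0xDD78D445AC62CF7E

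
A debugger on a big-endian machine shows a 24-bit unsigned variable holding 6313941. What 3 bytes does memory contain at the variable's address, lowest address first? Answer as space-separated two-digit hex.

60 57 D5

6313941 in hexadecimal, padded to 24 bits, is 0x6057D5.
Split into bytes (most-significant first): 60 57 D5.
In big-endian order the high byte comes first in memory.
So the memory order matches the most-significant-first order: 60 57 D5.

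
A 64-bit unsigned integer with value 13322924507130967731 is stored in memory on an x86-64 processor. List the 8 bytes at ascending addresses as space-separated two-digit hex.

13322924507130967731 in hexadecimal, padded to 64 bits, is 0xB8E4894058E336B3.
Split into bytes (most-significant first): B8 E4 89 40 58 E3 36 B3.
Little-endian stores the least-significant byte at the lowest address.
So at ascending addresses the bytes are B3 36 E3 58 40 89 E4 B8.

B3 36 E3 58 40 89 E4 B8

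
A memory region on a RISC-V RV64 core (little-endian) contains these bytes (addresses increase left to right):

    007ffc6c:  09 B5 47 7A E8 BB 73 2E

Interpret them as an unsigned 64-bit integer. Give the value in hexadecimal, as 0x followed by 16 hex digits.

Little-endian: lowest address holds the least-significant byte.
Reassemble most-significant byte first: 2E 73 BB E8 7A 47 B5 09 → 0x2E73BBE87A47B509.

0x2E73BBE87A47B509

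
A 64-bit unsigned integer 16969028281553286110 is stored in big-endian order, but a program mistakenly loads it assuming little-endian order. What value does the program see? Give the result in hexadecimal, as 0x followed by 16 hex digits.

0xDE738AF950197EEB

16969028281553286110 in 64-bit hexadecimal is 0xEB7E1950F98A73DE.
Stored big-endian, the bytes at ascending addresses are EB 7E 19 50 F9 8A 73 DE.
Read back as little-endian, the first byte is least significant, giving 0xDE738AF950197EEB.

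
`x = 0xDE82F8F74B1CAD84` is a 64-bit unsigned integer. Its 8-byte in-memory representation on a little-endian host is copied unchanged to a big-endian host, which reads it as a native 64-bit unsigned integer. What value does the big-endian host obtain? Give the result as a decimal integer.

Stored little-endian, the bytes at ascending addresses are 84 AD 1C 4B F7 F8 82 DE.
Read back as big-endian, the last byte is least significant, giving 0x84AD1C4BF7F882DE.
0x84AD1C4BF7F882DE = 9560328696585814750.

9560328696585814750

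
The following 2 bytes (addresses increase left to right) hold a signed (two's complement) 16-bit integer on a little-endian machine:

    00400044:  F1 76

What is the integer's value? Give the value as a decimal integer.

Little-endian: lowest address holds the least-significant byte.
Reassemble most-significant byte first: 76 F1 → 0x76F1.
0x76F1 = 30449.

30449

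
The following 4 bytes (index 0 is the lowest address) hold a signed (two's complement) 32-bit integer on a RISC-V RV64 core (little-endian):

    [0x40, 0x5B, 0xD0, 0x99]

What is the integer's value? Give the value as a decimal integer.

Little-endian: lowest address holds the least-significant byte.
Reassemble most-significant byte first: 99 D0 5B 40 → 0x99D05B40.
Top bit is set, so as a signed 32-bit value this is 0x99D05B40 − 2^32 = -1714398400.

-1714398400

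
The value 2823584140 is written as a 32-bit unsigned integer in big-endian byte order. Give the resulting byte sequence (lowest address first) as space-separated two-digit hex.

A8 4C 79 8C

2823584140 in hexadecimal, padded to 32 bits, is 0xA84C798C.
Split into bytes (most-significant first): A8 4C 79 8C.
In big-endian order the high byte comes first in memory.
So the memory order matches the most-significant-first order: A8 4C 79 8C.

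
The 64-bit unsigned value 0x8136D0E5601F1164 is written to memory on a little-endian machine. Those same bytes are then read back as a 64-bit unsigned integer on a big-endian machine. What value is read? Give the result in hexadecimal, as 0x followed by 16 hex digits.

Stored little-endian, the bytes at ascending addresses are 64 11 1F 60 E5 D0 36 81.
Read back as big-endian, the last byte is least significant, giving 0x64111F60E5D03681.

0x64111F60E5D03681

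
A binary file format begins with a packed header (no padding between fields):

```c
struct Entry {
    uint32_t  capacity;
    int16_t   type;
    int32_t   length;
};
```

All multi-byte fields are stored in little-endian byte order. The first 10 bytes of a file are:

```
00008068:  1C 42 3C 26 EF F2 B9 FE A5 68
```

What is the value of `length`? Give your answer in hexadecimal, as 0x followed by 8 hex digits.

`length` follows `capacity` (4 B), `type` (2 B), so it starts at offset 4 + 2 = 6 and occupies 4 bytes.
Bytes at offsets 6..9: B9 FE A5 68.
Little-endian: lowest address holds the least-significant byte.
Reassemble most-significant byte first: 68 A5 FE B9 → 0x68A5FEB9.

0x68A5FEB9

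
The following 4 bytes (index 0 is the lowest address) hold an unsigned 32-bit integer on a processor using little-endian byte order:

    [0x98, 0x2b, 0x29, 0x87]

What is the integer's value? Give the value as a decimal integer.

2267622296

Little-endian stores the least-significant byte at the lowest address.
Reassemble most-significant byte first: 87 29 2B 98 → 0x87292B98.
0x87292B98 = 2267622296.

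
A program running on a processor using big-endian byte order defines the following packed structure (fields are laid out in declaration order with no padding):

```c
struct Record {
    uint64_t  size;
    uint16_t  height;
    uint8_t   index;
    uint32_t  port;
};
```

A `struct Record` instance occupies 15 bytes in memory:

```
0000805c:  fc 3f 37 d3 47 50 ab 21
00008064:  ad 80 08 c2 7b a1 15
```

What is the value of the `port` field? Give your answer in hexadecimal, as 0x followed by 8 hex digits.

0xC27BA115

`port` follows `size` (8 B), `height` (2 B), `index` (1 B), so it starts at offset 8 + 2 + 1 = 11 and occupies 4 bytes.
Bytes at offsets 11..14: C2 7B A1 15.
Big-endian stores the most-significant byte at the lowest address.
The bytes are already most-significant first: 0xC27BA115.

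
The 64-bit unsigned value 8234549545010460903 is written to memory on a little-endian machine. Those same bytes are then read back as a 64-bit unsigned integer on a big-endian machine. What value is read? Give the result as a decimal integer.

8234549545010460903 in 64-bit hexadecimal is 0x7246FF2EC3B3F8E7.
Stored little-endian, the bytes at ascending addresses are E7 F8 B3 C3 2E FF 46 72.
Read back as big-endian, the last byte is least significant, giving 0xE7F8B3C32EFF4672.
0xE7F8B3C32EFF4672 = 16715307667874072178.

16715307667874072178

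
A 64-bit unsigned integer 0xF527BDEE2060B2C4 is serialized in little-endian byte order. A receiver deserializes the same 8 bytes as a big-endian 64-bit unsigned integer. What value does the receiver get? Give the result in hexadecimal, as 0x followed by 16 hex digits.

0xC4B26020EEBD27F5

Stored little-endian, the bytes at ascending addresses are C4 B2 60 20 EE BD 27 F5.
Read back as big-endian, the last byte is least significant, giving 0xC4B26020EEBD27F5.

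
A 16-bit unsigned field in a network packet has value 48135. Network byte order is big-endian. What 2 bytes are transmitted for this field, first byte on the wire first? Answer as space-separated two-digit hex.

48135 in hexadecimal, padded to 16 bits, is 0xBC07.
Split into bytes (most-significant first): BC 07.
Big-endian: lowest address holds the most-significant byte.
So the memory order matches the most-significant-first order: BC 07.

BC 07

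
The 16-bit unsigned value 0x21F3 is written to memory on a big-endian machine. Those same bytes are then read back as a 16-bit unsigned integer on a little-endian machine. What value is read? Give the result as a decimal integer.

62241

Stored big-endian, the bytes at ascending addresses are 21 F3.
Read back as little-endian, the first byte is least significant, giving 0xF321.
0xF321 = 62241.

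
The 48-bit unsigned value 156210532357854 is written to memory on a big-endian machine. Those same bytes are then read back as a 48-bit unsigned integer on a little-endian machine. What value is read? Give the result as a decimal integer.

244737078006414

156210532357854 in 48-bit hexadecimal is 0x8E12994A96DE.
Stored big-endian, the bytes at ascending addresses are 8E 12 99 4A 96 DE.
Read back as little-endian, the first byte is least significant, giving 0xDE964A99128E.
0xDE964A99128E = 244737078006414.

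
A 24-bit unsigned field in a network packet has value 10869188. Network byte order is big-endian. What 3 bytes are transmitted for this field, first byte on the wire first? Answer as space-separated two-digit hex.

10869188 in hexadecimal, padded to 24 bits, is 0xA5D9C4.
Split into bytes (most-significant first): A5 D9 C4.
Big-endian: lowest address holds the most-significant byte.
So the memory order matches the most-significant-first order: A5 D9 C4.

A5 D9 C4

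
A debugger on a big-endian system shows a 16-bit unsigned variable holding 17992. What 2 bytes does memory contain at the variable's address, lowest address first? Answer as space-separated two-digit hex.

17992 in hexadecimal, padded to 16 bits, is 0x4648.
Split into bytes (most-significant first): 46 48.
Big-endian stores the most-significant byte at the lowest address.
So the memory order matches the most-significant-first order: 46 48.

46 48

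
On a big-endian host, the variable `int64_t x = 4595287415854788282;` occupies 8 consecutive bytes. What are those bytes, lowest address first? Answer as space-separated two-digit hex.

4595287415854788282 in hexadecimal, padded to 64 bits, is 0x3FC5BD8ECED8EEBA.
Split into bytes (most-significant first): 3F C5 BD 8E CE D8 EE BA.
In big-endian order the high byte comes first in memory.
So the memory order matches the most-significant-first order: 3F C5 BD 8E CE D8 EE BA.

3F C5 BD 8E CE D8 EE BA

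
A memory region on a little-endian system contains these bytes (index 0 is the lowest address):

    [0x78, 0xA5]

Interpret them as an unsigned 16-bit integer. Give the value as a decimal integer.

42360

Little-endian stores the least-significant byte at the lowest address.
Reassemble most-significant byte first: A5 78 → 0xA578.
0xA578 = 42360.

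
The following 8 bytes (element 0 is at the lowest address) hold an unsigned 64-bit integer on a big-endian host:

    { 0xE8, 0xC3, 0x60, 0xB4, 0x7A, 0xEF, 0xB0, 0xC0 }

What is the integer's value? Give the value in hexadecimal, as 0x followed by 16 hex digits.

In big-endian order the high byte comes first in memory.
The bytes are already most-significant first: 0xE8C360B47AEFB0C0.

0xE8C360B47AEFB0C0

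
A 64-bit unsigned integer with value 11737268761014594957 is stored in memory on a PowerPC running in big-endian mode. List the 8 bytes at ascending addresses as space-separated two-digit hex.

11737268761014594957 in hexadecimal, padded to 64 bits, is 0xA2E327C05D906D8D.
Split into bytes (most-significant first): A2 E3 27 C0 5D 90 6D 8D.
In big-endian order the high byte comes first in memory.
So the memory order matches the most-significant-first order: A2 E3 27 C0 5D 90 6D 8D.

A2 E3 27 C0 5D 90 6D 8D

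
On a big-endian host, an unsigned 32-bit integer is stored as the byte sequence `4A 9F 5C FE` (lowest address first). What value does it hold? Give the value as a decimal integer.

Big-endian: lowest address holds the most-significant byte.
The bytes are already most-significant first: 0x4A9F5CFE.
0x4A9F5CFE = 1251958014.

1251958014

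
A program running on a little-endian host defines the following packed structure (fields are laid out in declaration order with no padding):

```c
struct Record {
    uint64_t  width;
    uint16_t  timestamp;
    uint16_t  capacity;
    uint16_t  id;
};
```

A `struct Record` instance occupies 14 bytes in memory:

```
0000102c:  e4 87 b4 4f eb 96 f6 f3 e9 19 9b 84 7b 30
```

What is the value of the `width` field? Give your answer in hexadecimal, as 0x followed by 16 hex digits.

`width` is the first field, at byte offset 0, occupying 8 bytes.
Bytes at offsets 0..7: E4 87 B4 4F EB 96 F6 F3.
Little-endian stores the least-significant byte at the lowest address.
Reassemble most-significant byte first: F3 F6 96 EB 4F B4 87 E4 → 0xF3F696EB4FB487E4.

0xF3F696EB4FB487E4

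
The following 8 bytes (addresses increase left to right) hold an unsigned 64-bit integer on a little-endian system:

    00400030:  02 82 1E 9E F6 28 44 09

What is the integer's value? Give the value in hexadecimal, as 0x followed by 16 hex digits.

Little-endian stores the least-significant byte at the lowest address.
Reassemble most-significant byte first: 09 44 28 F6 9E 1E 82 02 → 0x094428F69E1E8202.

0x094428F69E1E8202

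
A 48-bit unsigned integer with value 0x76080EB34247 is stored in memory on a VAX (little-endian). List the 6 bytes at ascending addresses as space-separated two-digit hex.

47 42 B3 0E 08 76

Split into bytes (most-significant first): 76 08 0E B3 42 47.
In little-endian order the low byte comes first in memory.
So at ascending addresses the bytes are 47 42 B3 0E 08 76.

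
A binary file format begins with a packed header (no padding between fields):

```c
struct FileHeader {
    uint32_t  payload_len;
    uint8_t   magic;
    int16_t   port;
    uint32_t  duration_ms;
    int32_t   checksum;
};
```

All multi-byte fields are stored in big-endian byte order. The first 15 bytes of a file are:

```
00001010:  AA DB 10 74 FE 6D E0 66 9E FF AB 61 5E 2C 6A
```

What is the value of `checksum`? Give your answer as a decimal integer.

`checksum` follows `payload_len` (4 B), `magic` (1 B), `port` (2 B), `duration_ms` (4 B), so it starts at offset 4 + 1 + 2 + 4 = 11 and occupies 4 bytes.
Bytes at offsets 11..14: 61 5E 2C 6A.
In big-endian order the high byte comes first in memory.
The bytes are already most-significant first: 0x615E2C6A.
0x615E2C6A = 1633561706.

1633561706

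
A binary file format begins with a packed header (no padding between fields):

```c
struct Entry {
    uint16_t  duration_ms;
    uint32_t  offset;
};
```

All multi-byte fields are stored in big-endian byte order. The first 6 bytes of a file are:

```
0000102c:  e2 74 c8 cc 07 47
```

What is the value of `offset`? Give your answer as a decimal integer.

`offset` follows `duration_ms` (2 bytes), so it starts at byte offset 2 and occupies 4 bytes.
Bytes at offsets 2..5: C8 CC 07 47.
In big-endian order the high byte comes first in memory.
The bytes are already most-significant first: 0xC8CC0747.
0xC8CC0747 = 3368814407.

3368814407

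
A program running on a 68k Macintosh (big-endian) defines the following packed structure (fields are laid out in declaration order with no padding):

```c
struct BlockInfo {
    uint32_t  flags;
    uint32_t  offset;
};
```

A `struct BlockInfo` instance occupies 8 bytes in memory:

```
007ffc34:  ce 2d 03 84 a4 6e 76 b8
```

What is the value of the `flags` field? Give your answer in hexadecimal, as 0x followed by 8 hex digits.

`flags` is the first field, at byte offset 0, occupying 4 bytes.
Bytes at offsets 0..3: CE 2D 03 84.
Big-endian stores the most-significant byte at the lowest address.
The bytes are already most-significant first: 0xCE2D0384.

0xCE2D0384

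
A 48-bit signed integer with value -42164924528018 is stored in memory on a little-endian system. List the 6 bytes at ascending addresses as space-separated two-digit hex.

6E CA A6 B6 A6 D9

Two's complement of -42164924528018 in 48 bits: 42164924528018 = 0x265949593592; invert → 0xD9A6B6A6CA6D; add 1 → 0xD9A6B6A6CA6E.
Split into bytes (most-significant first): D9 A6 B6 A6 CA 6E.
In little-endian order the low byte comes first in memory.
So at ascending addresses the bytes are 6E CA A6 B6 A6 D9.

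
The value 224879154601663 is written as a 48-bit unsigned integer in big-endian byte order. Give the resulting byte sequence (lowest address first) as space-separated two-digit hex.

CC 86 C2 20 9E BF

224879154601663 in hexadecimal, padded to 48 bits, is 0xCC86C2209EBF.
Split into bytes (most-significant first): CC 86 C2 20 9E BF.
In big-endian order the high byte comes first in memory.
So the memory order matches the most-significant-first order: CC 86 C2 20 9E BF.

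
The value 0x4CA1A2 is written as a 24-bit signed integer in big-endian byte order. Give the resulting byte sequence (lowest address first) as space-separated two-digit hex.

4C A1 A2

Split into bytes (most-significant first): 4C A1 A2.
Big-endian stores the most-significant byte at the lowest address.
So the memory order matches the most-significant-first order: 4C A1 A2.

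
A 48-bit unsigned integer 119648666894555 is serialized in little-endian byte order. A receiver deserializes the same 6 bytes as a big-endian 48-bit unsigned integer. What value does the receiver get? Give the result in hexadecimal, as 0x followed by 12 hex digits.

119648666894555 in 48-bit hexadecimal is 0x6CD1E049C0DB.
Stored little-endian, the bytes at ascending addresses are DB C0 49 E0 D1 6C.
Read back as big-endian, the last byte is least significant, giving 0xDBC049E0D16C.

0xDBC049E0D16C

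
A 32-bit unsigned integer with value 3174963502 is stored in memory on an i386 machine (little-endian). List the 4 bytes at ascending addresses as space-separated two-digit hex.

3174963502 in hexadecimal, padded to 32 bits, is 0xBD3E192E.
Split into bytes (most-significant first): BD 3E 19 2E.
Little-endian: lowest address holds the least-significant byte.
So at ascending addresses the bytes are 2E 19 3E BD.

2E 19 3E BD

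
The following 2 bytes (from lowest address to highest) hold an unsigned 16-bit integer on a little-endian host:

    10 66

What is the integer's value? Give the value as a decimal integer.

26128

Little-endian stores the least-significant byte at the lowest address.
Reassemble most-significant byte first: 66 10 → 0x6610.
0x6610 = 26128.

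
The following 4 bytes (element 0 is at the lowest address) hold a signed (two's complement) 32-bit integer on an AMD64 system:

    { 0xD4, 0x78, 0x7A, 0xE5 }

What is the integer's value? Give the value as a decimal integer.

-444958508

Little-endian: lowest address holds the least-significant byte.
Reassemble most-significant byte first: E5 7A 78 D4 → 0xE57A78D4.
Top bit is set, so as a signed 32-bit value this is 0xE57A78D4 − 2^32 = -444958508.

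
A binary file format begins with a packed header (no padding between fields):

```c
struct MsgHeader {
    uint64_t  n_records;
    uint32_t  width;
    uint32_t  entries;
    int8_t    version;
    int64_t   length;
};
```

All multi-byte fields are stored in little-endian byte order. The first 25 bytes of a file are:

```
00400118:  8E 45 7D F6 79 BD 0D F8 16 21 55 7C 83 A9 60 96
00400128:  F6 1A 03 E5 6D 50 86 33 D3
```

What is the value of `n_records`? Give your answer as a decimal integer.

17874150827627464078

`n_records` is the first field, at byte offset 0, occupying 8 bytes.
Bytes at offsets 0..7: 8E 45 7D F6 79 BD 0D F8.
Little-endian: lowest address holds the least-significant byte.
Reassemble most-significant byte first: F8 0D BD 79 F6 7D 45 8E → 0xF80DBD79F67D458E.
0xF80DBD79F67D458E = 17874150827627464078.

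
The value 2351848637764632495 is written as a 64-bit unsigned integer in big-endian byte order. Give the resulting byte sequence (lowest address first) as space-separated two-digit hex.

20 A3 71 E0 1B 72 7F AF

2351848637764632495 in hexadecimal, padded to 64 bits, is 0x20A371E01B727FAF.
Split into bytes (most-significant first): 20 A3 71 E0 1B 72 7F AF.
In big-endian order the high byte comes first in memory.
So the memory order matches the most-significant-first order: 20 A3 71 E0 1B 72 7F AF.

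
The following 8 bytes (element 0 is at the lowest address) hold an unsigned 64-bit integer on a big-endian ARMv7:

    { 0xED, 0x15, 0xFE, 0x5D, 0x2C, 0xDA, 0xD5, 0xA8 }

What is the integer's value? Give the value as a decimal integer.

17083840437637797288

In big-endian order the high byte comes first in memory.
The bytes are already most-significant first: 0xED15FE5D2CDAD5A8.
0xED15FE5D2CDAD5A8 = 17083840437637797288.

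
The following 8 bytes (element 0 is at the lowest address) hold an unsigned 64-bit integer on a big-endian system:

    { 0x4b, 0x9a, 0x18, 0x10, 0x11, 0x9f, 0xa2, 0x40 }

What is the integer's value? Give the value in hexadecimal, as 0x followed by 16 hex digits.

0x4B9A1810119FA240

Big-endian: lowest address holds the most-significant byte.
The bytes are already most-significant first: 0x4B9A1810119FA240.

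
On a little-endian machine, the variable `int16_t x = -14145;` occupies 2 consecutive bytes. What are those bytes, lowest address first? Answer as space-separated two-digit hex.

Two's complement of -14145 in 16 bits: 14145 = 0x3741; invert → 0xC8BE; add 1 → 0xC8BF.
Split into bytes (most-significant first): C8 BF.
Little-endian: lowest address holds the least-significant byte.
So at ascending addresses the bytes are BF C8.

BF C8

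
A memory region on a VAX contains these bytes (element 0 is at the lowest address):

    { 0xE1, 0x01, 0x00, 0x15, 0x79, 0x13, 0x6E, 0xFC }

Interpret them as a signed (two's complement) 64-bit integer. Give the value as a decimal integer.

-257246717949247007

Little-endian: lowest address holds the least-significant byte.
Reassemble most-significant byte first: FC 6E 13 79 15 00 01 E1 → 0xFC6E1379150001E1.
Top bit is set, so as a signed 64-bit value this is 0xFC6E1379150001E1 − 2^64 = -257246717949247007.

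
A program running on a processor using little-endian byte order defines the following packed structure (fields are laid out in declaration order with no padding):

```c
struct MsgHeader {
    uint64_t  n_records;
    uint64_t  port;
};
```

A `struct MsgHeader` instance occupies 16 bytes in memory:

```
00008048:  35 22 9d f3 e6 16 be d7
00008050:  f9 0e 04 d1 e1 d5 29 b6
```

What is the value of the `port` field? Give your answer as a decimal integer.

13126257754799083257

`port` follows `n_records` (8 bytes), so it starts at byte offset 8 and occupies 8 bytes.
Bytes at offsets 8..15: F9 0E 04 D1 E1 D5 29 B6.
Little-endian: lowest address holds the least-significant byte.
Reassemble most-significant byte first: B6 29 D5 E1 D1 04 0E F9 → 0xB629D5E1D1040EF9.
0xB629D5E1D1040EF9 = 13126257754799083257.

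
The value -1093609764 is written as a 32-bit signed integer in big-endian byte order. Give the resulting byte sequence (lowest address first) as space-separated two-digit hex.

Two's complement of -1093609764 in 32 bits: 1093609764 = 0x412F2924; invert → 0xBED0D6DB; add 1 → 0xBED0D6DC.
Split into bytes (most-significant first): BE D0 D6 DC.
Big-endian stores the most-significant byte at the lowest address.
So the memory order matches the most-significant-first order: BE D0 D6 DC.

BE D0 D6 DC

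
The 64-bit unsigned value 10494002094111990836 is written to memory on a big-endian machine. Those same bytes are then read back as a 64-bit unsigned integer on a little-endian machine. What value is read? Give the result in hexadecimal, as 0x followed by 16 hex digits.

0x3424C0134E2FA291

10494002094111990836 in 64-bit hexadecimal is 0x91A22F4E13C02434.
Stored big-endian, the bytes at ascending addresses are 91 A2 2F 4E 13 C0 24 34.
Read back as little-endian, the first byte is least significant, giving 0x3424C0134E2FA291.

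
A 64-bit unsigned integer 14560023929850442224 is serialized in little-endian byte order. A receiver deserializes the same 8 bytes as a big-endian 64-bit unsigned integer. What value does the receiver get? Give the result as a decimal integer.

17307874549426556874

14560023929850442224 in 64-bit hexadecimal is 0xCA0F989F33EC31F0.
Stored little-endian, the bytes at ascending addresses are F0 31 EC 33 9F 98 0F CA.
Read back as big-endian, the last byte is least significant, giving 0xF031EC339F980FCA.
0xF031EC339F980FCA = 17307874549426556874.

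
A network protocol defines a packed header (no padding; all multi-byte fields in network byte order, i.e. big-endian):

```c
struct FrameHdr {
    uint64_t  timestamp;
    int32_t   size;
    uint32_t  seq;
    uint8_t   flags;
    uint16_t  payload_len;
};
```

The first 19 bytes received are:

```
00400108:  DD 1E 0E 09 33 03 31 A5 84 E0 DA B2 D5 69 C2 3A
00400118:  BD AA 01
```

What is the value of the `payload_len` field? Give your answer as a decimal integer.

43521

`payload_len` follows `timestamp` (8 B), `size` (4 B), `seq` (4 B), `flags` (1 B), so it starts at offset 8 + 4 + 4 + 1 = 17 and occupies 2 bytes.
Bytes at offsets 17..18: AA 01.
Big-endian stores the most-significant byte at the lowest address.
The bytes are already most-significant first: 0xAA01.
0xAA01 = 43521.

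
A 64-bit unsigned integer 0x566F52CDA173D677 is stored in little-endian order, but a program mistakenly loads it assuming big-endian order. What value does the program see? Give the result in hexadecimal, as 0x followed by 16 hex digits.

Stored little-endian, the bytes at ascending addresses are 77 D6 73 A1 CD 52 6F 56.
Read back as big-endian, the last byte is least significant, giving 0x77D673A1CD526F56.

0x77D673A1CD526F56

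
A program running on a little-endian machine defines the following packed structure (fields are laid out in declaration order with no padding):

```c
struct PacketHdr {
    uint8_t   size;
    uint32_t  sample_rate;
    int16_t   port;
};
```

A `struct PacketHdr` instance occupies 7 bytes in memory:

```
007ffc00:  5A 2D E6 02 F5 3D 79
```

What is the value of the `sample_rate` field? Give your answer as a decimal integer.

`sample_rate` follows `size` (1 byte), so it starts at byte offset 1 and occupies 4 bytes.
Bytes at offsets 1..4: 2D E6 02 F5.
Little-endian: lowest address holds the least-significant byte.
Reassemble most-significant byte first: F5 02 E6 2D → 0xF502E62D.
0xF502E62D = 4110607917.

4110607917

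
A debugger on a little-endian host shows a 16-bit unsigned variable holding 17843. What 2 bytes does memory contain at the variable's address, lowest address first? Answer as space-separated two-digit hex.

17843 in hexadecimal, padded to 16 bits, is 0x45B3.
Split into bytes (most-significant first): 45 B3.
Little-endian stores the least-significant byte at the lowest address.
So at ascending addresses the bytes are B3 45.

B3 45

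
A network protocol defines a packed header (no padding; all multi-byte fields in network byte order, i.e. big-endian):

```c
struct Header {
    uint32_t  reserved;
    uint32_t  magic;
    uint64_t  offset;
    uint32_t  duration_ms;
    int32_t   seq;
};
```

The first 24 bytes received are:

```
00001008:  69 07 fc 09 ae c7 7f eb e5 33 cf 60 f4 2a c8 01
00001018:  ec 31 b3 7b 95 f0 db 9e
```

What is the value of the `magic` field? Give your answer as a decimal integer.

2932309995

`magic` follows `reserved` (4 bytes), so it starts at byte offset 4 and occupies 4 bytes.
Bytes at offsets 4..7: AE C7 7F EB.
In big-endian order the high byte comes first in memory.
The bytes are already most-significant first: 0xAEC77FEB.
0xAEC77FEB = 2932309995.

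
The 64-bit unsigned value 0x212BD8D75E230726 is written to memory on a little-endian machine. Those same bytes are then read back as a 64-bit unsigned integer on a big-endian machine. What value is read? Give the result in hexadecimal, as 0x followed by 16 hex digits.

0x2607235ED7D82B21

Stored little-endian, the bytes at ascending addresses are 26 07 23 5E D7 D8 2B 21.
Read back as big-endian, the last byte is least significant, giving 0x2607235ED7D82B21.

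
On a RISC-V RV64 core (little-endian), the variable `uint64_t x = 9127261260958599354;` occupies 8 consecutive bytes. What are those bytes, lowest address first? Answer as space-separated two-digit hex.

BA 08 9F 2F C2 8B AA 7E

9127261260958599354 in hexadecimal, padded to 64 bits, is 0x7EAA8BC22F9F08BA.
Split into bytes (most-significant first): 7E AA 8B C2 2F 9F 08 BA.
Little-endian: lowest address holds the least-significant byte.
So at ascending addresses the bytes are BA 08 9F 2F C2 8B AA 7E.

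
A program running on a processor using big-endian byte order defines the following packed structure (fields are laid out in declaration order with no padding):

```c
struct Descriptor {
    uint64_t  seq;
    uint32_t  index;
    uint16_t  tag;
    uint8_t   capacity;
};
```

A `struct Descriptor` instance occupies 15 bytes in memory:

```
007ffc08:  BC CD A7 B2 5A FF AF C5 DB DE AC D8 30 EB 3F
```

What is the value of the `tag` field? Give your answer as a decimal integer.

`tag` follows `seq` (8 B), `index` (4 B), so it starts at offset 8 + 4 = 12 and occupies 2 bytes.
Bytes at offsets 12..13: 30 EB.
Big-endian stores the most-significant byte at the lowest address.
The bytes are already most-significant first: 0x30EB.
0x30EB = 12523.

12523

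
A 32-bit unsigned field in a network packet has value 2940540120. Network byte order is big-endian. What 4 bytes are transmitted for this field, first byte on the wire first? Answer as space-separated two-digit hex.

AF 45 14 D8

2940540120 in hexadecimal, padded to 32 bits, is 0xAF4514D8.
Split into bytes (most-significant first): AF 45 14 D8.
Big-endian: lowest address holds the most-significant byte.
So the memory order matches the most-significant-first order: AF 45 14 D8.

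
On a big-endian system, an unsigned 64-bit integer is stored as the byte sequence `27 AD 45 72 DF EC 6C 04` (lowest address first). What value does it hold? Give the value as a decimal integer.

Big-endian: lowest address holds the most-significant byte.
The bytes are already most-significant first: 0x27AD4572DFEC6C04.
0x27AD4572DFEC6C04 = 2859017698135534596.

2859017698135534596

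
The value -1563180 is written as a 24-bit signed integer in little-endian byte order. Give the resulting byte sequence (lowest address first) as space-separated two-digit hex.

Two's complement of -1563180 in 24 bits: 1563180 = 0x17DA2C; invert → 0xE825D3; add 1 → 0xE825D4.
Split into bytes (most-significant first): E8 25 D4.
Little-endian stores the least-significant byte at the lowest address.
So at ascending addresses the bytes are D4 25 E8.

D4 25 E8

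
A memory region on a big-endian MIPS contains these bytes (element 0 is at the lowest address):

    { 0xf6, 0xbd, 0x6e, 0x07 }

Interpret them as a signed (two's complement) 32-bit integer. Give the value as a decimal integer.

-155357689

In big-endian order the high byte comes first in memory.
The bytes are already most-significant first: 0xF6BD6E07.
Top bit is set, so as a signed 32-bit value this is 0xF6BD6E07 − 2^32 = -155357689.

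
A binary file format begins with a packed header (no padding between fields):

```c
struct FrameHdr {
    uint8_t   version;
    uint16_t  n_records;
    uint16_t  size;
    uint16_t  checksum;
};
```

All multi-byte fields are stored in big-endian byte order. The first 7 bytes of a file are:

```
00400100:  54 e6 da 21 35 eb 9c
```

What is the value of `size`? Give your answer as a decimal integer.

8501

`size` follows `version` (1 B), `n_records` (2 B), so it starts at offset 1 + 2 = 3 and occupies 2 bytes.
Bytes at offsets 3..4: 21 35.
Big-endian stores the most-significant byte at the lowest address.
The bytes are already most-significant first: 0x2135.
0x2135 = 8501.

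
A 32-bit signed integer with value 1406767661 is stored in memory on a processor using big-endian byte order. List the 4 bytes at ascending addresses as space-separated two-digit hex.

53 D9 92 2D

1406767661 in hexadecimal, padded to 32 bits, is 0x53D9922D.
Split into bytes (most-significant first): 53 D9 92 2D.
Big-endian stores the most-significant byte at the lowest address.
So the memory order matches the most-significant-first order: 53 D9 92 2D.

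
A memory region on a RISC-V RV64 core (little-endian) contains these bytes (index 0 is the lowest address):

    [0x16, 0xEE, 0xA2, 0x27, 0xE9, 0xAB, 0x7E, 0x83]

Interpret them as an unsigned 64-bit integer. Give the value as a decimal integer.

Little-endian: lowest address holds the least-significant byte.
Reassemble most-significant byte first: 83 7E AB E9 27 A2 EE 16 → 0x837EABE927A2EE16.
0x837EABE927A2EE16 = 9475199683914821142.

9475199683914821142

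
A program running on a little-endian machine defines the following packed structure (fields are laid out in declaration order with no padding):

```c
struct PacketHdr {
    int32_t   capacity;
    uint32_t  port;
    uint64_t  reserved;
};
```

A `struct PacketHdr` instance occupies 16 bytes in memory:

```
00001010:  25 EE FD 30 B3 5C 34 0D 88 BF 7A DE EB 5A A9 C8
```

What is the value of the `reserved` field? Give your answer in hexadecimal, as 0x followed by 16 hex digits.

0xC8A95AEBDE7ABF88

`reserved` follows `capacity` (4 B), `port` (4 B), so it starts at offset 4 + 4 = 8 and occupies 8 bytes.
Bytes at offsets 8..15: 88 BF 7A DE EB 5A A9 C8.
Little-endian: lowest address holds the least-significant byte.
Reassemble most-significant byte first: C8 A9 5A EB DE 7A BF 88 → 0xC8A95AEBDE7ABF88.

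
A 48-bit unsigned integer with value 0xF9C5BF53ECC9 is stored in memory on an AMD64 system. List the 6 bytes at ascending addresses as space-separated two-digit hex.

Split into bytes (most-significant first): F9 C5 BF 53 EC C9.
In little-endian order the low byte comes first in memory.
So at ascending addresses the bytes are C9 EC 53 BF C5 F9.

C9 EC 53 BF C5 F9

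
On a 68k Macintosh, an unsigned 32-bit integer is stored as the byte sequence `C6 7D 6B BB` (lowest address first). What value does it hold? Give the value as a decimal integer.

Big-endian: lowest address holds the most-significant byte.
The bytes are already most-significant first: 0xC67D6BBB.
0xC67D6BBB = 3330108347.

3330108347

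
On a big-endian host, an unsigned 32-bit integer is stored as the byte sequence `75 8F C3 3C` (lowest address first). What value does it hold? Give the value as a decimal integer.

1972355900

In big-endian order the high byte comes first in memory.
The bytes are already most-significant first: 0x758FC33C.
0x758FC33C = 1972355900.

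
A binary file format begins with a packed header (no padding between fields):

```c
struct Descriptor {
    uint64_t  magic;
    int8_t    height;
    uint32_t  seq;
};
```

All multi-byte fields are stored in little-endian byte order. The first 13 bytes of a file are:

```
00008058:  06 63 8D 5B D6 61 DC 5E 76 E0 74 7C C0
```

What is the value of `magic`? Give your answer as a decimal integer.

`magic` is the first field, at byte offset 0, occupying 8 bytes.
Bytes at offsets 0..7: 06 63 8D 5B D6 61 DC 5E.
In little-endian order the low byte comes first in memory.
Reassemble most-significant byte first: 5E DC 61 D6 5B 8D 63 06 → 0x5EDC61D65B8D6306.
0x5EDC61D65B8D6306 = 6835445907728458502.

6835445907728458502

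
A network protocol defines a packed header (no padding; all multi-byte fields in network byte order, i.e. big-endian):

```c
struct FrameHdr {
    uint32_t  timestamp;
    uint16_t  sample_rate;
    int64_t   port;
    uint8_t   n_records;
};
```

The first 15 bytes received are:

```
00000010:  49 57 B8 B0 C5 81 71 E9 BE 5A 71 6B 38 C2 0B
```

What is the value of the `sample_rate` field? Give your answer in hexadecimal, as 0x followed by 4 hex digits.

`sample_rate` follows `timestamp` (4 bytes), so it starts at byte offset 4 and occupies 2 bytes.
Bytes at offsets 4..5: C5 81.
In big-endian order the high byte comes first in memory.
The bytes are already most-significant first: 0xC581.

0xC581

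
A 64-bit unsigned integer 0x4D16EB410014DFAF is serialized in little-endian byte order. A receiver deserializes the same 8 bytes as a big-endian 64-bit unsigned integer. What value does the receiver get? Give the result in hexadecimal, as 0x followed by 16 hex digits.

Stored little-endian, the bytes at ascending addresses are AF DF 14 00 41 EB 16 4D.
Read back as big-endian, the last byte is least significant, giving 0xAFDF140041EB164D.

0xAFDF140041EB164D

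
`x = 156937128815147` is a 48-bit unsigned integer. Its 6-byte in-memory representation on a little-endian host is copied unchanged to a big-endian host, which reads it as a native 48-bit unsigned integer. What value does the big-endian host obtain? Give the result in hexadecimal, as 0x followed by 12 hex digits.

156937128815147 in 48-bit hexadecimal is 0x8EBBC5D0AA2B.
Stored little-endian, the bytes at ascending addresses are 2B AA D0 C5 BB 8E.
Read back as big-endian, the last byte is least significant, giving 0x2BAAD0C5BB8E.

0x2BAAD0C5BB8E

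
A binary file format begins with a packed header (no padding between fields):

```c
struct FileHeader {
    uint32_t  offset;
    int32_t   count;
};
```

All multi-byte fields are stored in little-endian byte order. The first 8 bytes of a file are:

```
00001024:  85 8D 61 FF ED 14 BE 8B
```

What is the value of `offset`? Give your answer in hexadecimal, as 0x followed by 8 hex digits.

`offset` is the first field, at byte offset 0, occupying 4 bytes.
Bytes at offsets 0..3: 85 8D 61 FF.
In little-endian order the low byte comes first in memory.
Reassemble most-significant byte first: FF 61 8D 85 → 0xFF618D85.

0xFF618D85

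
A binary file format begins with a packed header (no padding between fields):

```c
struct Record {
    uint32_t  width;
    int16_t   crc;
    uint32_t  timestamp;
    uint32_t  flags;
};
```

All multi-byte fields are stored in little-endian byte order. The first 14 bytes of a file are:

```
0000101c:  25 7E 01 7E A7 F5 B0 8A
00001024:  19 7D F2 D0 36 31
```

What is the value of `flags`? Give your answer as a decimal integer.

`flags` follows `width` (4 B), `crc` (2 B), `timestamp` (4 B), so it starts at offset 4 + 2 + 4 = 10 and occupies 4 bytes.
Bytes at offsets 10..13: F2 D0 36 31.
Little-endian stores the least-significant byte at the lowest address.
Reassemble most-significant byte first: 31 36 D0 F2 → 0x3136D0F2.
0x3136D0F2 = 825676018.

825676018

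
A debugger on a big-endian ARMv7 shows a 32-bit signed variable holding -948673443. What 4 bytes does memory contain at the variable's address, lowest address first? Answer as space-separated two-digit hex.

C7 74 64 5D

Two's complement of -948673443 in 32 bits: 948673443 = 0x388B9BA3; invert → 0xC774645C; add 1 → 0xC774645D.
Split into bytes (most-significant first): C7 74 64 5D.
Big-endian stores the most-significant byte at the lowest address.
So the memory order matches the most-significant-first order: C7 74 64 5D.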